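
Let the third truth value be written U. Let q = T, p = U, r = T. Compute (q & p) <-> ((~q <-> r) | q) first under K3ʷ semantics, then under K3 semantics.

In K3ʷ: q & p = T & U = U
~q = ~T = F
~q <-> r = F <-> T = F
(~q <-> r) | q = F | T = T
(q & p) <-> ((~q <-> r) | q) = U <-> T = U
In K3: q & p = T & U = U
~q = ~T = F
~q <-> r = F <-> T = F
(~q <-> r) | q = F | T = T
(q & p) <-> ((~q <-> r) | q) = U <-> T = U

U; U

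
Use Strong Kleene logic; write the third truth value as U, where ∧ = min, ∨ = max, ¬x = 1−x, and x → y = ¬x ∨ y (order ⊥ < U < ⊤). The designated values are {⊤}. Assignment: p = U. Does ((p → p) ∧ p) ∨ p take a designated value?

No

p → p = U → U = U
(p → p) ∧ p = U ∧ U = U
((p → p) ∧ p) ∨ p = U ∨ U = U
U ∉ {⊤}.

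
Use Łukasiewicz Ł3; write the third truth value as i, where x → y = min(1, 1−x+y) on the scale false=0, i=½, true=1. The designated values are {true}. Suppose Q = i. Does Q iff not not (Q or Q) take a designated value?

Q or Q = i or i = i
not (Q or Q) = not i = i
not not (Q or Q) = not i = i
Q iff not not (Q or Q) = i iff i = true
true ∈ {true}.

Yes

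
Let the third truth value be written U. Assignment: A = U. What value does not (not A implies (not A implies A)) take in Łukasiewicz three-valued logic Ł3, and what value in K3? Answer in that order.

In Łukasiewicz three-valued logic Ł3: not A = not U = U
not A = not U = U
not A implies A = U implies U = 1  [min(1, 1−½+½)]
not A implies (not A implies A) = U implies 1 = 1
not (not A implies (not A implies A)) = not 1 = 0
In K3: not A = not U = U
not A = not U = U
not A implies A = U implies U = U  [not U or U]
not A implies (not A implies A) = U implies U = U
not (not A implies (not A implies A)) = not U = U
They differ because Łukasiewicz three-valued logic Ł3 and K3 treat U differently under implication.

0; U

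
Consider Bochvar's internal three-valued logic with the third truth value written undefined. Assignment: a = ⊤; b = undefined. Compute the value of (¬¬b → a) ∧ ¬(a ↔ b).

¬b = ¬undefined = undefined
¬¬b = ¬undefined = undefined
¬¬b → a = undefined → ⊤ = undefined
a ↔ b = ⊤ ↔ undefined = undefined
¬(a ↔ b) = ¬undefined = undefined
(¬¬b → a) ∧ ¬(a ↔ b) = undefined ∧ undefined = undefined

undefined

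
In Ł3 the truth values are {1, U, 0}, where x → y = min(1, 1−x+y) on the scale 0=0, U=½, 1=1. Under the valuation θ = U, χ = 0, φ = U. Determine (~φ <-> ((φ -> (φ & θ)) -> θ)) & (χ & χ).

0

~φ = ~U = U
φ & θ = U & U = U
φ -> (φ & θ) = U -> U = 1  [min(1, 1−½+½)]
(φ -> (φ & θ)) -> θ = 1 -> U = U
~φ <-> ((φ -> (φ & θ)) -> θ) = U <-> U = 1
χ & χ = 0 & 0 = 0
(~φ <-> ((φ -> (φ & θ)) -> θ)) & (χ & χ) = 1 & 0 = 0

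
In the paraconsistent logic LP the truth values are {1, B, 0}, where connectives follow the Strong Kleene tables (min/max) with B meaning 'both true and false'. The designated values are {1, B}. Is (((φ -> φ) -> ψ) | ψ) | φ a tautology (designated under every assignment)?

Countermodel: φ=0, ψ=0 gives 0, which is not designated.

No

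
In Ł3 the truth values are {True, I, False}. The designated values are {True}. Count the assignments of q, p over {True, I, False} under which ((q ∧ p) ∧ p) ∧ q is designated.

Designated under: (q=True, p=True).

1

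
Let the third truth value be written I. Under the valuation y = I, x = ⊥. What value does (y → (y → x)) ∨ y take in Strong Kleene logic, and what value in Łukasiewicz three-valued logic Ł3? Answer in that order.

In Strong Kleene logic: y → x = I → ⊥ = I  [¬I ∨ ⊥]
y → (y → x) = I → I = I
(y → (y → x)) ∨ y = I ∨ I = I
In Łukasiewicz three-valued logic Ł3: y → x = I → ⊥ = I
y → (y → x) = I → I = ⊤
(y → (y → x)) ∨ y = ⊤ ∨ I = ⊤
They differ because Strong Kleene logic and Łukasiewicz three-valued logic Ł3 treat I differently under implication.

I; ⊤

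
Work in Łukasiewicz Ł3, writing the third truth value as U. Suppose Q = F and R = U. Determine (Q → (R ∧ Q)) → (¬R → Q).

U

R ∧ Q = U ∧ F = F
Q → (R ∧ Q) = F → F = T
¬R = ¬U = U
¬R → Q = U → F = U
(Q → (R ∧ Q)) → (¬R → Q) = T → U = U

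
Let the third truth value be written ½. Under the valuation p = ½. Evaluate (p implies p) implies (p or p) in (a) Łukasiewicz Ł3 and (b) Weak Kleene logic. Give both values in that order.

½; ½

In Łukasiewicz Ł3: p implies p = ½ implies ½ = 1
p or p = ½ or ½ = ½
(p implies p) implies (p or p) = 1 implies ½ = ½
In Weak Kleene logic: p implies p = ½ implies ½ = ½  [any arg is the third value ⇒ result is the third value]
p or p = ½ or ½ = ½
(p implies p) implies (p or p) = ½ implies ½ = ½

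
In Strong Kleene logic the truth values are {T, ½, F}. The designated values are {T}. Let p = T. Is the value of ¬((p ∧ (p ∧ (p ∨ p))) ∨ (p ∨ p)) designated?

No

p ∨ p = T ∨ T = T
p ∧ (p ∨ p) = T ∧ T = T
p ∧ (p ∧ (p ∨ p)) = T ∧ T = T
p ∨ p = T ∨ T = T
(p ∧ (p ∧ (p ∨ p))) ∨ (p ∨ p) = T ∨ T = T
¬((p ∧ (p ∧ (p ∨ p))) ∨ (p ∨ p)) = ¬T = F
F ∉ {T}.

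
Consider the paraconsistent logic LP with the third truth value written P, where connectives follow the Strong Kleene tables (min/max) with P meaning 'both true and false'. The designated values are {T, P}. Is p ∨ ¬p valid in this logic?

Every assignment of p over {T, P, F} gives a value in {T, P}.
In particular, with p=P: p ∨ ¬p = P.

Yes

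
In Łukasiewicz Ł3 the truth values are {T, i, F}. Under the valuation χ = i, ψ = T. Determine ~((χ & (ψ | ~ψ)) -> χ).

~ψ = ~T = F
ψ | ~ψ = T | F = T
χ & (ψ | ~ψ) = i & T = i
(χ & (ψ | ~ψ)) -> χ = i -> i = T
~((χ & (ψ | ~ψ)) -> χ) = ~T = F

F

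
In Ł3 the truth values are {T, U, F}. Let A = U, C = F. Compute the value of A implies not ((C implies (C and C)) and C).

C and C = F and F = F
C implies (C and C) = F implies F = T
(C implies (C and C)) and C = T and F = F
not ((C implies (C and C)) and C) = not F = T
A implies not ((C implies (C and C)) and C) = U implies T = T  [min(1, 1−½+1)]

T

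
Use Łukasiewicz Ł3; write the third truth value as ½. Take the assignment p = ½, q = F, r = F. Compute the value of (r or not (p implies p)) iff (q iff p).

½

p implies p = ½ implies ½ = T  [min(1, 1−½+½)]
not (p implies p) = not T = F
r or not (p implies p) = F or F = F
q iff p = F iff ½ = ½
(r or not (p implies p)) iff (q iff p) = F iff ½ = ½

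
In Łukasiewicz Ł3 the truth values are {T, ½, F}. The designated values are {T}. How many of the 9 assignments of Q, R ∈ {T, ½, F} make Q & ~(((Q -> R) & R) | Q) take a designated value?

Of the 9 assignments, 0 give a value in {T}.

0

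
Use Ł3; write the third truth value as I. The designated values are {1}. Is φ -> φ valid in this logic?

Every assignment of φ over {1, I, 0} gives a value in {1}.
In particular, with φ=I: φ -> φ = 1.

Yes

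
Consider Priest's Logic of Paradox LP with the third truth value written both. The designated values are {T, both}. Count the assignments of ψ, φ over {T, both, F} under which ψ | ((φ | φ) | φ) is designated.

Of the 9 assignments, 8 give a value in {T, both}.

8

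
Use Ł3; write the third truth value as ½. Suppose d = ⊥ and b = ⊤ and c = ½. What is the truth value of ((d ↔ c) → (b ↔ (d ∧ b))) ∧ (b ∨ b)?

½

d ↔ c = ⊥ ↔ ½ = ½  [1 − |0−½|]
d ∧ b = ⊥ ∧ ⊤ = ⊥
b ↔ (d ∧ b) = ⊤ ↔ ⊥ = ⊥
(d ↔ c) → (b ↔ (d ∧ b)) = ½ → ⊥ = ½
b ∨ b = ⊤ ∨ ⊤ = ⊤
((d ↔ c) → (b ↔ (d ∧ b))) ∧ (b ∨ b) = ½ ∧ ⊤ = ½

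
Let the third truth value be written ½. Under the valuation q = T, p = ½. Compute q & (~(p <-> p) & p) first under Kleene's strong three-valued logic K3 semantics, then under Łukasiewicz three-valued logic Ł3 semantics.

½; F

In Kleene's strong three-valued logic K3: p <-> p = ½ <-> ½ = ½
~(p <-> p) = ~½ = ½
~(p <-> p) & p = ½ & ½ = ½
q & (~(p <-> p) & p) = T & ½ = ½
In Łukasiewicz three-valued logic Ł3: p <-> p = ½ <-> ½ = T  [1 − |½−½|]
~(p <-> p) = ~T = F
~(p <-> p) & p = F & ½ = F
q & (~(p <-> p) & p) = T & F = F
They differ because Kleene's strong three-valued logic K3 and Łukasiewicz three-valued logic Ł3 treat ½ differently under implication.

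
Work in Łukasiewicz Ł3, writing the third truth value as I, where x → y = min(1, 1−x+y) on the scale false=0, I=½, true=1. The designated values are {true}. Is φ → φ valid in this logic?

Every assignment of φ over {true, I, false} gives a value in {true}.
In particular, with φ=I: φ → φ = true.

Yes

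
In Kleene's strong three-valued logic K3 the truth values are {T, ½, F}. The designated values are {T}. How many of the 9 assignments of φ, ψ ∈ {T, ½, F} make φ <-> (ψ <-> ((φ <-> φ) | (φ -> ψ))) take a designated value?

Designated under: (φ=T, ψ=T); (φ=F, ψ=F).

2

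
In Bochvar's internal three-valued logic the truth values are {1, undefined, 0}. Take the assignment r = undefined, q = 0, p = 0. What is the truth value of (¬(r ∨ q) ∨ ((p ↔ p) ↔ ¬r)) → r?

undefined

r ∨ q = undefined ∨ 0 = undefined
¬(r ∨ q) = ¬undefined = undefined
p ↔ p = 0 ↔ 0 = 1
¬r = ¬undefined = undefined
(p ↔ p) ↔ ¬r = 1 ↔ undefined = undefined
¬(r ∨ q) ∨ ((p ↔ p) ↔ ¬r) = undefined ∨ undefined = undefined
(¬(r ∨ q) ∨ ((p ↔ p) ↔ ¬r)) → r = undefined → undefined = undefined  [any arg is the third value ⇒ result is the third value]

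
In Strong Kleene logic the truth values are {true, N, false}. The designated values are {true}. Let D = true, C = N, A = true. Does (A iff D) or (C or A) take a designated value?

Yes

A iff D = true iff true = true
C or A = N or true = true
(A iff D) or (C or A) = true or true = true
true ∈ {true}.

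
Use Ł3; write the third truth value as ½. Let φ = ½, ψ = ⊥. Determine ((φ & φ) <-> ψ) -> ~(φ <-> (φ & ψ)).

⊤

φ & φ = ½ & ½ = ½
(φ & φ) <-> ψ = ½ <-> ⊥ = ½
φ & ψ = ½ & ⊥ = ⊥
φ <-> (φ & ψ) = ½ <-> ⊥ = ½
~(φ <-> (φ & ψ)) = ~½ = ½
((φ & φ) <-> ψ) -> ~(φ <-> (φ & ψ)) = ½ -> ½ = ⊤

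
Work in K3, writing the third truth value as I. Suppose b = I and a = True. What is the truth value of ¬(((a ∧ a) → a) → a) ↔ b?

a ∧ a = True ∧ True = True
(a ∧ a) → a = True → True = True
((a ∧ a) → a) → a = True → True = True
¬(((a ∧ a) → a) → a) = ¬True = False
¬(((a ∧ a) → a) → a) ↔ b = False ↔ I = I

I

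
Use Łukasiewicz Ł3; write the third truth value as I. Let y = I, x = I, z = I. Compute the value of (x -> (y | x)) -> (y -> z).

1

y | x = I | I = I
x -> (y | x) = I -> I = 1  [min(1, 1−½+½)]
y -> z = I -> I = 1
(x -> (y | x)) -> (y -> z) = 1 -> 1 = 1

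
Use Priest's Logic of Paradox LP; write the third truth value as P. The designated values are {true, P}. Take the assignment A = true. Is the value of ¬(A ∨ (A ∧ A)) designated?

A ∧ A = true ∧ true = true
A ∨ (A ∧ A) = true ∨ true = true
¬(A ∨ (A ∧ A)) = ¬true = false
false ∉ {true, P}.

No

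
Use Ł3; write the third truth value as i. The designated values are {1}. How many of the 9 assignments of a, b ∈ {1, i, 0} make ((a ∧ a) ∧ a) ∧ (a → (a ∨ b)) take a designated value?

3

Designated under: (a=1, b=1); (a=1, b=i); (a=1, b=0).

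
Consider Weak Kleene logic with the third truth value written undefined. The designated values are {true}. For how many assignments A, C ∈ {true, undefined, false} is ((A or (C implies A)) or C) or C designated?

4

Designated under: (A=true, C=true); (A=true, C=false); (A=false, C=true); (A=false, C=false).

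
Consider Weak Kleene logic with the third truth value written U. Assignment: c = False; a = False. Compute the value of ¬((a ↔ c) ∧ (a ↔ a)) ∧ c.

a ↔ c = False ↔ False = True
a ↔ a = False ↔ False = True
(a ↔ c) ∧ (a ↔ a) = True ∧ True = True
¬((a ↔ c) ∧ (a ↔ a)) = ¬True = False
¬((a ↔ c) ∧ (a ↔ a)) ∧ c = False ∧ False = False

False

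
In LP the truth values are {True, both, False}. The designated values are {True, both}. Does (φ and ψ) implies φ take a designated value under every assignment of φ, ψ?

Every assignment of φ, ψ over {True, both, False} gives a value in {True, both}.
In particular, with φ=both, ψ=both: (φ and ψ) implies φ = both.

Yes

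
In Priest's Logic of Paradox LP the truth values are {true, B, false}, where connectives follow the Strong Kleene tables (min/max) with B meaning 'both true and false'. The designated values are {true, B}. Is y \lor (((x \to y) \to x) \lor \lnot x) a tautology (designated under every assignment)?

Every assignment of y, x over {true, B, false} gives a value in {true, B}.
In particular, with y=B, x=B: y \lor (((x \to y) \to x) \lor \lnot x) = B.

Yes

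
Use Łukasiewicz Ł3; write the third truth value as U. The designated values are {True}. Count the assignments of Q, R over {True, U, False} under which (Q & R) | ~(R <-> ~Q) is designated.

Designated under: (Q=True, R=True); (Q=False, R=False).

2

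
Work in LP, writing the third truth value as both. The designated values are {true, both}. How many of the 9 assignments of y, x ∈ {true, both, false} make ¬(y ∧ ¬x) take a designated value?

Of the 9 assignments, 8 give a value in {true, both}.

8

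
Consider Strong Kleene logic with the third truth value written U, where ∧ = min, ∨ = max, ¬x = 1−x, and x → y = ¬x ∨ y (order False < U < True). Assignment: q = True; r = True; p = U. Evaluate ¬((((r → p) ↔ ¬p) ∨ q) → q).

r → p = True → U = U  [¬True ∨ U]
¬p = ¬U = U
(r → p) ↔ ¬p = U ↔ U = U
((r → p) ↔ ¬p) ∨ q = U ∨ True = True
(((r → p) ↔ ¬p) ∨ q) → q = True → True = True
¬((((r → p) ↔ ¬p) ∨ q) → q) = ¬True = False

False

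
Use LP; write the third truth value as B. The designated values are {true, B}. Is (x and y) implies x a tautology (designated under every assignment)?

Yes

Every assignment of x, y over {true, B, false} gives a value in {true, B}.
In particular, with x=B, y=B: (x and y) implies x = B.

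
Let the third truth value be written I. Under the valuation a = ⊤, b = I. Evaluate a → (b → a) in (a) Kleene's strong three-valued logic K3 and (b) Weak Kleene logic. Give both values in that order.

In Kleene's strong three-valued logic K3: b → a = I → ⊤ = ⊤  [¬I ∨ ⊤]
a → (b → a) = ⊤ → ⊤ = ⊤
In Weak Kleene logic: b → a = I → ⊤ = I
a → (b → a) = ⊤ → I = I
They differ because Kleene's strong three-valued logic K3 and Weak Kleene logic treat I differently under the binary connectives.

⊤; I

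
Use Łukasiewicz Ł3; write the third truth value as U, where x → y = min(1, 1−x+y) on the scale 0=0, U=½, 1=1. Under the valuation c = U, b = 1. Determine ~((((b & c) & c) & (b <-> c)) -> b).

0

b & c = 1 & U = U
(b & c) & c = U & U = U
b <-> c = 1 <-> U = U
((b & c) & c) & (b <-> c) = U & U = U
(((b & c) & c) & (b <-> c)) -> b = U -> 1 = 1
~((((b & c) & c) & (b <-> c)) -> b) = ~1 = 0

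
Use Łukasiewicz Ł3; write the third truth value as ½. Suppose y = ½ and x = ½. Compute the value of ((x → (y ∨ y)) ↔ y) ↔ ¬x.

y ∨ y = ½ ∨ ½ = ½
x → (y ∨ y) = ½ → ½ = true  [min(1, 1−½+½)]
(x → (y ∨ y)) ↔ y = true ↔ ½ = ½
¬x = ¬½ = ½
((x → (y ∨ y)) ↔ y) ↔ ¬x = ½ ↔ ½ = true

true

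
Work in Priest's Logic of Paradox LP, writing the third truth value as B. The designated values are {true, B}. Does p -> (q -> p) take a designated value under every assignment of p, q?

Yes

Every assignment of p, q over {true, B, false} gives a value in {true, B}.
In particular, with p=B, q=B: p -> (q -> p) = B.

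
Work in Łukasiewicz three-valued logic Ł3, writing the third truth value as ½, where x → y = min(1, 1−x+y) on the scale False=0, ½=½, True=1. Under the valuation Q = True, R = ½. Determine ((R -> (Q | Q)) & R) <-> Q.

Q | Q = True | True = True
R -> (Q | Q) = ½ -> True = True  [min(1, 1−½+1)]
(R -> (Q | Q)) & R = True & ½ = ½
((R -> (Q | Q)) & R) <-> Q = ½ <-> True = ½

½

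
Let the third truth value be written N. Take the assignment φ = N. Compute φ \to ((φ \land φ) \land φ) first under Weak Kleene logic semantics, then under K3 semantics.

In Weak Kleene logic: φ \land φ = N \land N = N
(φ \land φ) \land φ = N \land N = N
φ \to ((φ \land φ) \land φ) = N \to N = N
In K3: φ \land φ = N \land N = N
(φ \land φ) \land φ = N \land N = N
φ \to ((φ \land φ) \land φ) = N \to N = N  [\lnot N \lor N]

N; N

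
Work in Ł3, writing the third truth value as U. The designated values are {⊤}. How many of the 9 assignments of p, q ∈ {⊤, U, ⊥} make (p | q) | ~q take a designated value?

7

Of the 9 assignments, 7 give a value in {⊤}.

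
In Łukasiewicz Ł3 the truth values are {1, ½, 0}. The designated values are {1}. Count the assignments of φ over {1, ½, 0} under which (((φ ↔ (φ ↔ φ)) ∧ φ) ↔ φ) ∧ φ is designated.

1

φ=1: 1 ✓
φ=½: ½ ·
φ=0: 0 ·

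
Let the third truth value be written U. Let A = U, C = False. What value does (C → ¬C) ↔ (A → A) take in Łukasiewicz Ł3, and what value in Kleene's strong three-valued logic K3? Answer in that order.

True; U

In Łukasiewicz Ł3: ¬C = ¬False = True
C → ¬C = False → True = True
A → A = U → U = True  [min(1, 1−½+½)]
(C → ¬C) ↔ (A → A) = True ↔ True = True
In Kleene's strong three-valued logic K3: ¬C = ¬False = True
C → ¬C = False → True = True
A → A = U → U = U
(C → ¬C) ↔ (A → A) = True ↔ U = U
They differ because Łukasiewicz Ł3 and Kleene's strong three-valued logic K3 treat U differently under implication.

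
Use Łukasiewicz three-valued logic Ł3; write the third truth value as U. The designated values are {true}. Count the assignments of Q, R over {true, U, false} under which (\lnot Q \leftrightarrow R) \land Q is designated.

Designated under: (Q=true, R=false).

1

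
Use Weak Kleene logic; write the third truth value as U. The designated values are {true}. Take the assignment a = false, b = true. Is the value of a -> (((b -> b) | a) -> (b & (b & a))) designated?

Yes

b -> b = true -> true = true
(b -> b) | a = true | false = true
b & a = true & false = false
b & (b & a) = true & false = false
((b -> b) | a) -> (b & (b & a)) = true -> false = false
a -> (((b -> b) | a) -> (b & (b & a))) = false -> false = true
true ∈ {true}.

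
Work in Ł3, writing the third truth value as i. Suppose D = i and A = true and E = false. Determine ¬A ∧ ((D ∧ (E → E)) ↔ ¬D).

¬A = ¬true = false
E → E = false → false = true
D ∧ (E → E) = i ∧ true = i
¬D = ¬i = i
(D ∧ (E → E)) ↔ ¬D = i ↔ i = true  [1 − |½−½|]
¬A ∧ ((D ∧ (E → E)) ↔ ¬D) = false ∧ true = false

false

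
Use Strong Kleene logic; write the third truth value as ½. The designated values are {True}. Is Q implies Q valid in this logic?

Countermodel: Q=½ gives ½, which is not designated.

No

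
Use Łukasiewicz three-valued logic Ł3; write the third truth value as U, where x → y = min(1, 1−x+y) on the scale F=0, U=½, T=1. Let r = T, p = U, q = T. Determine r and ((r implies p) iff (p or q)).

r implies p = T implies U = U  [min(1, 1−1+½)]
p or q = U or T = T
(r implies p) iff (p or q) = U iff T = U
r and ((r implies p) iff (p or q)) = T and U = U

U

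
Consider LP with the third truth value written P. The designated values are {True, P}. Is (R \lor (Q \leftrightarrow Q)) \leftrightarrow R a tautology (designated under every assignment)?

No

Countermodel: R=False, Q=True gives False, which is not designated.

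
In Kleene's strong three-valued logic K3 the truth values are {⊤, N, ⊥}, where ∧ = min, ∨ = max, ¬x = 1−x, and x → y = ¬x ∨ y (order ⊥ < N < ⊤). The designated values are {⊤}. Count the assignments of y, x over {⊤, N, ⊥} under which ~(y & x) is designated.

Of the 9 assignments, 5 give a value in {⊤}.

5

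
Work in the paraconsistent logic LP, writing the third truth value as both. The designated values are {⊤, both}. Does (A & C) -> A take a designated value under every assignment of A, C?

Yes

Every assignment of A, C over {⊤, both, ⊥} gives a value in {⊤, both}.
In particular, with A=both, C=both: (A & C) -> A = both.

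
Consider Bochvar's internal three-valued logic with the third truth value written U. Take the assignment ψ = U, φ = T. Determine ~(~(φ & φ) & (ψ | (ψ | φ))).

φ & φ = T & T = T
~(φ & φ) = ~T = F
ψ | φ = U | T = U
ψ | (ψ | φ) = U | U = U
~(φ & φ) & (ψ | (ψ | φ)) = F & U = U
~(~(φ & φ) & (ψ | (ψ | φ))) = ~U = U

U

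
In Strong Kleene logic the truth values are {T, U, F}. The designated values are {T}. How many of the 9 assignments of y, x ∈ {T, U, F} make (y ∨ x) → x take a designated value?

Designated under: (y=T, x=T); (y=U, x=T); (y=F, x=T); (y=F, x=F).

4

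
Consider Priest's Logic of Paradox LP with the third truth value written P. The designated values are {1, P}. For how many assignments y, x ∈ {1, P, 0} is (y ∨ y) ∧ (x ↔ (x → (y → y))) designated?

4

Designated under: (y=1, x=1); (y=1, x=P); (y=P, x=1); (y=P, x=P).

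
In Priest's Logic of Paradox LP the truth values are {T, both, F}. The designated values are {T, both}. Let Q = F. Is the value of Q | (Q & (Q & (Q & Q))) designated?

Q & Q = F & F = F
Q & (Q & Q) = F & F = F
Q & (Q & (Q & Q)) = F & F = F
Q | (Q & (Q & (Q & Q))) = F | F = F
F ∉ {T, both}.

No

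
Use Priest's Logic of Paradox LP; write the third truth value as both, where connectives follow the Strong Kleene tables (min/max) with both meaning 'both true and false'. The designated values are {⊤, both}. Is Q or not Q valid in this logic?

Yes

Every assignment of Q over {⊤, both, ⊥} gives a value in {⊤, both}.
In particular, with Q=both: Q or not Q = both.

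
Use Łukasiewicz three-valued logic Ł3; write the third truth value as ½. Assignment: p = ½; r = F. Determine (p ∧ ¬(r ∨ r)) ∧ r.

F

r ∨ r = F ∨ F = F
¬(r ∨ r) = ¬F = T
p ∧ ¬(r ∨ r) = ½ ∧ T = ½
(p ∧ ¬(r ∨ r)) ∧ r = ½ ∧ F = F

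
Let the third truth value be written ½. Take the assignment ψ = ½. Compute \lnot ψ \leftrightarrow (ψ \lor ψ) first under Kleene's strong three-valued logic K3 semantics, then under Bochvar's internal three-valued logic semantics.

½; ½

In Kleene's strong three-valued logic K3: \lnot ψ = \lnot ½ = ½
ψ \lor ψ = ½ \lor ½ = ½
\lnot ψ \leftrightarrow (ψ \lor ψ) = ½ \leftrightarrow ½ = ½
In Bochvar's internal three-valued logic: \lnot ψ = \lnot ½ = ½
ψ \lor ψ = ½ \lor ½ = ½
\lnot ψ \leftrightarrow (ψ \lor ψ) = ½ \leftrightarrow ½ = ½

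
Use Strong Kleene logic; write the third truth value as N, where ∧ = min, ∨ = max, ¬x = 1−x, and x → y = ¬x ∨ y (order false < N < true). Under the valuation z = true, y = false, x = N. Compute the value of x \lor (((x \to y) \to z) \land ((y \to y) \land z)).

x \to y = N \to false = N  [\lnot N \lor false]
(x \to y) \to z = N \to true = true
y \to y = false \to false = true
(y \to y) \land z = true \land true = true
((x \to y) \to z) \land ((y \to y) \land z) = true \land true = true
x \lor (((x \to y) \to z) \land ((y \to y) \land z)) = N \lor true = true

true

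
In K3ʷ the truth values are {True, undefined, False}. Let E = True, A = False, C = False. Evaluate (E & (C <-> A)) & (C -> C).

True

C <-> A = False <-> False = True
E & (C <-> A) = True & True = True
C -> C = False -> False = True
(E & (C <-> A)) & (C -> C) = True & True = True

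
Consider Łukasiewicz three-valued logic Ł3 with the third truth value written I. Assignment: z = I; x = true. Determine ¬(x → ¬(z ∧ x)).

z ∧ x = I ∧ true = I
¬(z ∧ x) = ¬I = I
x → ¬(z ∧ x) = true → I = I  [min(1, 1−1+½)]
¬(x → ¬(z ∧ x)) = ¬I = I

I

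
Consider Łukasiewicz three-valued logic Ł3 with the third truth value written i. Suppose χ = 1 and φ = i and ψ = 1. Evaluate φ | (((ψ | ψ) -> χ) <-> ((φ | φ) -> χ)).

1

ψ | ψ = 1 | 1 = 1
(ψ | ψ) -> χ = 1 -> 1 = 1
φ | φ = i | i = i
(φ | φ) -> χ = i -> 1 = 1
((ψ | ψ) -> χ) <-> ((φ | φ) -> χ) = 1 <-> 1 = 1
φ | (((ψ | ψ) -> χ) <-> ((φ | φ) -> χ)) = i | 1 = 1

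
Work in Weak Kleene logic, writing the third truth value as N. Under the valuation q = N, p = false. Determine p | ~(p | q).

p | q = false | N = N
~(p | q) = ~N = N
p | ~(p | q) = false | N = N

N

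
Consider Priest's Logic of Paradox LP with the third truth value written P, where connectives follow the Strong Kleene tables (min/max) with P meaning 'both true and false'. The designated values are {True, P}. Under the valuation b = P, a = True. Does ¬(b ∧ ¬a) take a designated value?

¬a = ¬True = False
b ∧ ¬a = P ∧ False = False
¬(b ∧ ¬a) = ¬False = True
True ∈ {True, P}.

Yes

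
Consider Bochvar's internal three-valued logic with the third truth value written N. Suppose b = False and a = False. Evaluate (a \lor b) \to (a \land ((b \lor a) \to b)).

a \lor b = False \lor False = False
b \lor a = False \lor False = False
(b \lor a) \to b = False \to False = True
a \land ((b \lor a) \to b) = False \land True = False
(a \lor b) \to (a \land ((b \lor a) \to b)) = False \to False = True

True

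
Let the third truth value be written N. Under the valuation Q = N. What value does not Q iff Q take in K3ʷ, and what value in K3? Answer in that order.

In K3ʷ: not Q = not N = N
not Q iff Q = N iff N = N
In K3: not Q = not N = N
not Q iff Q = N iff N = N

N; N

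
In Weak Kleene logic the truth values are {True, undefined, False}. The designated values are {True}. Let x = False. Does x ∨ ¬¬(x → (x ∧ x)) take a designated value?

Yes

x ∧ x = False ∧ False = False
x → (x ∧ x) = False → False = True
¬(x → (x ∧ x)) = ¬True = False
¬¬(x → (x ∧ x)) = ¬False = True
x ∨ ¬¬(x → (x ∧ x)) = False ∨ True = True
True ∈ {True}.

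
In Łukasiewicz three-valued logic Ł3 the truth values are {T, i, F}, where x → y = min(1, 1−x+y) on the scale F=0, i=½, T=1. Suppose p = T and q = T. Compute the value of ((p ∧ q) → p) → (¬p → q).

T

p ∧ q = T ∧ T = T
(p ∧ q) → p = T → T = T
¬p = ¬T = F
¬p → q = F → T = T
((p ∧ q) → p) → (¬p → q) = T → T = T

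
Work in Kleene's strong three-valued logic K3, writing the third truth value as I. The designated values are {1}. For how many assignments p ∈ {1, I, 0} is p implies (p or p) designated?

2

p=1: 1 ✓
p=I: I ·
p=0: 1 ✓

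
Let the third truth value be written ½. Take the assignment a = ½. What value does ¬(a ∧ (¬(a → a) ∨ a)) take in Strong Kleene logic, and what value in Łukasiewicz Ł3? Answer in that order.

½; ½

In Strong Kleene logic: a → a = ½ → ½ = ½  [¬½ ∨ ½]
¬(a → a) = ¬½ = ½
¬(a → a) ∨ a = ½ ∨ ½ = ½
a ∧ (¬(a → a) ∨ a) = ½ ∧ ½ = ½
¬(a ∧ (¬(a → a) ∨ a)) = ¬½ = ½
In Łukasiewicz Ł3: a → a = ½ → ½ = ⊤  [min(1, 1−½+½)]
¬(a → a) = ¬⊤ = ⊥
¬(a → a) ∨ a = ⊥ ∨ ½ = ½
a ∧ (¬(a → a) ∨ a) = ½ ∧ ½ = ½
¬(a ∧ (¬(a → a) ∨ a)) = ¬½ = ½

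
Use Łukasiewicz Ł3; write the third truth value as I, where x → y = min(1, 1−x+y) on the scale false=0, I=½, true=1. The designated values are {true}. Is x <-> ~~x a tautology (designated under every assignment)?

Every assignment of x over {true, I, false} gives a value in {true}.
In particular, with x=I: x <-> ~~x = true.

Yes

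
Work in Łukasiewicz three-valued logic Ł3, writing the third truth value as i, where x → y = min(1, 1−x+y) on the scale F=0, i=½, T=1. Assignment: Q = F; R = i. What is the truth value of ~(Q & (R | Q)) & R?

R | Q = i | F = i
Q & (R | Q) = F & i = F
~(Q & (R | Q)) = ~F = T
~(Q & (R | Q)) & R = T & i = i

i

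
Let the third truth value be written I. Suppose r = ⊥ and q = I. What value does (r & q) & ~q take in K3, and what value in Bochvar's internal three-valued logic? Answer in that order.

⊥; I

In K3: r & q = ⊥ & I = ⊥
~q = ~I = I
(r & q) & ~q = ⊥ & I = ⊥
In Bochvar's internal three-valued logic: r & q = ⊥ & I = I
~q = ~I = I
(r & q) & ~q = I & I = I
They differ because K3 and Bochvar's internal three-valued logic treat I differently under the binary connectives.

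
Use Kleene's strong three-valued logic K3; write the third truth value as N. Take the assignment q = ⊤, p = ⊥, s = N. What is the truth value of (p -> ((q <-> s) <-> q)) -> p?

⊥

q <-> s = ⊤ <-> N = N
(q <-> s) <-> q = N <-> ⊤ = N
p -> ((q <-> s) <-> q) = ⊥ -> N = ⊤
(p -> ((q <-> s) <-> q)) -> p = ⊤ -> ⊥ = ⊥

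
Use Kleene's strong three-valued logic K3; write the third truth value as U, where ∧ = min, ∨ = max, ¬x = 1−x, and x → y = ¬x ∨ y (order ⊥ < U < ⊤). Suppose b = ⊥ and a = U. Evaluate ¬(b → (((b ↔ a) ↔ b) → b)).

⊥

b ↔ a = ⊥ ↔ U = U
(b ↔ a) ↔ b = U ↔ ⊥ = U
((b ↔ a) ↔ b) → b = U → ⊥ = U  [¬U ∨ ⊥]
b → (((b ↔ a) ↔ b) → b) = ⊥ → U = ⊤
¬(b → (((b ↔ a) ↔ b) → b)) = ¬⊤ = ⊥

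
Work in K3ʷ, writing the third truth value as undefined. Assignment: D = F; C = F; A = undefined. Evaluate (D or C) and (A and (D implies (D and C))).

undefined

D or C = F or F = F
D and C = F and F = F
D implies (D and C) = F implies F = T
A and (D implies (D and C)) = undefined and T = undefined
(D or C) and (A and (D implies (D and C))) = F and undefined = undefined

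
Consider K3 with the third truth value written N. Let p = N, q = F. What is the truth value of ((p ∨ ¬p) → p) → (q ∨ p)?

N

¬p = ¬N = N
p ∨ ¬p = N ∨ N = N
(p ∨ ¬p) → p = N → N = N  [¬N ∨ N]
q ∨ p = F ∨ N = N
((p ∨ ¬p) → p) → (q ∨ p) = N → N = N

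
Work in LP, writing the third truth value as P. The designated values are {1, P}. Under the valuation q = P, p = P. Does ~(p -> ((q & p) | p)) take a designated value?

q & p = P & P = P
(q & p) | p = P | P = P
p -> ((q & p) | p) = P -> P = P  [~P | P]
~(p -> ((q & p) | p)) = ~P = P
P ∈ {1, P}.

Yes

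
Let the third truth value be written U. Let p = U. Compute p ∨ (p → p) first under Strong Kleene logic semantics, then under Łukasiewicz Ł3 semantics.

In Strong Kleene logic: p → p = U → U = U  [¬U ∨ U]
p ∨ (p → p) = U ∨ U = U
In Łukasiewicz Ł3: p → p = U → U = true
p ∨ (p → p) = U ∨ true = true
They differ because Strong Kleene logic and Łukasiewicz Ł3 treat U differently under implication.

U; true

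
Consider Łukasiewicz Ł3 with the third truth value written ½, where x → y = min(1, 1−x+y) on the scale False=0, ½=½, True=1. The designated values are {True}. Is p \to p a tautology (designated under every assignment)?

Yes

Every assignment of p over {True, ½, False} gives a value in {True}.
In particular, with p=½: p \to p = True.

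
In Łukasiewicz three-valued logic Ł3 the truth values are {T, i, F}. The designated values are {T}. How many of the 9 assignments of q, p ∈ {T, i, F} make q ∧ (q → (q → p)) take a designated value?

Designated under: (q=T, p=T).

1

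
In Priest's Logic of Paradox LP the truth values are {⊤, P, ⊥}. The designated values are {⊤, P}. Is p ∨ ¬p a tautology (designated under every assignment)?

Yes

Every assignment of p over {⊤, P, ⊥} gives a value in {⊤, P}.
In particular, with p=P: p ∨ ¬p = P.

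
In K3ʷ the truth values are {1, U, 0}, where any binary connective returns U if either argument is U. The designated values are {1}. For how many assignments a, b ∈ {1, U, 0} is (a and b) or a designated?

Designated under: (a=1, b=1); (a=1, b=0).

2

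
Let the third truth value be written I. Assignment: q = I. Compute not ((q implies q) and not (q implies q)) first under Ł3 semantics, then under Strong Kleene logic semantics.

True; I

In Ł3: q implies q = I implies I = True  [min(1, 1−½+½)]
q implies q = I implies I = True
not (q implies q) = not True = False
(q implies q) and not (q implies q) = True and False = False
not ((q implies q) and not (q implies q)) = not False = True
In Strong Kleene logic: q implies q = I implies I = I  [not I or I]
q implies q = I implies I = I
not (q implies q) = not I = I
(q implies q) and not (q implies q) = I and I = I
not ((q implies q) and not (q implies q)) = not I = I
They differ because Ł3 and Strong Kleene logic treat I differently under implication.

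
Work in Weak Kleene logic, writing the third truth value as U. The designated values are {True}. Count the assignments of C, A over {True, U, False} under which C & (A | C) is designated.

Designated under: (C=True, A=True); (C=True, A=False).

2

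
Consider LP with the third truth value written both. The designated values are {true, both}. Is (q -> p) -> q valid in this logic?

No

Countermodel: q=false, p=true gives false, which is not designated.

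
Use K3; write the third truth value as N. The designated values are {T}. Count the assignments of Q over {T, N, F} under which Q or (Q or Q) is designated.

1

Q=T: T ✓
Q=N: N ·
Q=F: F ·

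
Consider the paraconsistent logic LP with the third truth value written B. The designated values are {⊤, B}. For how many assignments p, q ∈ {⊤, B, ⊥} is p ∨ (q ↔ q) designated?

9

Of the 9 assignments, 9 give a value in {⊤, B}.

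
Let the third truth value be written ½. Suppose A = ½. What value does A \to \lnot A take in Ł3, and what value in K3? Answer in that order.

In Ł3: \lnot A = \lnot ½ = ½
A \to \lnot A = ½ \to ½ = true
In K3: \lnot A = \lnot ½ = ½
A \to \lnot A = ½ \to ½ = ½  [\lnot ½ \lor ½]
They differ because Ł3 and K3 treat ½ differently under implication.

true; ½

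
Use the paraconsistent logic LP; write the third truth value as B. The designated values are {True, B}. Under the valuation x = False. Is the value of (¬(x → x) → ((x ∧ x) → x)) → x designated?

No

x → x = False → False = True
¬(x → x) = ¬True = False
x ∧ x = False ∧ False = False
(x ∧ x) → x = False → False = True
¬(x → x) → ((x ∧ x) → x) = False → True = True
(¬(x → x) → ((x ∧ x) → x)) → x = True → False = False
False ∉ {True, B}.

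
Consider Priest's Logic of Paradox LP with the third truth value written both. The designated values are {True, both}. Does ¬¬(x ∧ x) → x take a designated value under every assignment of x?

Every assignment of x over {True, both, False} gives a value in {True, both}.
In particular, with x=both: ¬¬(x ∧ x) → x = both.

Yes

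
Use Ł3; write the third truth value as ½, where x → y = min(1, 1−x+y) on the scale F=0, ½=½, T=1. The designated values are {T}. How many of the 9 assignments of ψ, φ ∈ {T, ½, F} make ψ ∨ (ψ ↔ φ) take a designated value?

5

Of the 9 assignments, 5 give a value in {T}.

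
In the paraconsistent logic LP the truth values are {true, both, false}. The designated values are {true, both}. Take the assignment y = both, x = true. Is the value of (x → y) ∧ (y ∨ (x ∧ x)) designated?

x → y = true → both = both
x ∧ x = true ∧ true = true
y ∨ (x ∧ x) = both ∨ true = true
(x → y) ∧ (y ∨ (x ∧ x)) = both ∧ true = both
both ∈ {true, both}.

Yes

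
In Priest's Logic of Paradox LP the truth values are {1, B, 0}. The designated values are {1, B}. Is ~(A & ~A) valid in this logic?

Yes

Every assignment of A over {1, B, 0} gives a value in {1, B}.
In particular, with A=B: ~(A & ~A) = B.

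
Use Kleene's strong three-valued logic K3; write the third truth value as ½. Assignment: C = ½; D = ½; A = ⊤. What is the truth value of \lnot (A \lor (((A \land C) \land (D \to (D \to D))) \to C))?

A \land C = ⊤ \land ½ = ½
D \to D = ½ \to ½ = ½  [\lnot ½ \lor ½]
D \to (D \to D) = ½ \to ½ = ½
(A \land C) \land (D \to (D \to D)) = ½ \land ½ = ½
((A \land C) \land (D \to (D \to D))) \to C = ½ \to ½ = ½
A \lor (((A \land C) \land (D \to (D \to D))) \to C) = ⊤ \lor ½ = ⊤
\lnot (A \lor (((A \land C) \land (D \to (D \to D))) \to C)) = \lnot ⊤ = ⊥

⊥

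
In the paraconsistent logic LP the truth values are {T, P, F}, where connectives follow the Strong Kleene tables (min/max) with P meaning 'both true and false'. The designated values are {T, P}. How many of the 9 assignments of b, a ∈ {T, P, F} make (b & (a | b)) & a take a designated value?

4

Designated under: (b=T, a=T); (b=T, a=P); (b=P, a=T); (b=P, a=P).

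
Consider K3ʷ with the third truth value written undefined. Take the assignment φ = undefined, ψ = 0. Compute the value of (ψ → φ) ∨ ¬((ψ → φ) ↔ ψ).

ψ → φ = 0 → undefined = undefined
ψ → φ = 0 → undefined = undefined
(ψ → φ) ↔ ψ = undefined ↔ 0 = undefined
¬((ψ → φ) ↔ ψ) = ¬undefined = undefined
(ψ → φ) ∨ ¬((ψ → φ) ↔ ψ) = undefined ∨ undefined = undefined

undefined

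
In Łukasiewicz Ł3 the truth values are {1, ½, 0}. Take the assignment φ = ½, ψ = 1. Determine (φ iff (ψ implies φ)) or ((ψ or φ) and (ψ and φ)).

ψ implies φ = 1 implies ½ = ½
φ iff (ψ implies φ) = ½ iff ½ = 1
ψ or φ = 1 or ½ = 1
ψ and φ = 1 and ½ = ½
(ψ or φ) and (ψ and φ) = 1 and ½ = ½
(φ iff (ψ implies φ)) or ((ψ or φ) and (ψ and φ)) = 1 or ½ = 1

1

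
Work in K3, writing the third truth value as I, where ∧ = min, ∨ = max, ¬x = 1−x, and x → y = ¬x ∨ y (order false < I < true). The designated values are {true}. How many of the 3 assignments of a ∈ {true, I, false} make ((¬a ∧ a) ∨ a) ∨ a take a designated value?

1

a=true: true ✓
a=I: I ·
a=false: false ·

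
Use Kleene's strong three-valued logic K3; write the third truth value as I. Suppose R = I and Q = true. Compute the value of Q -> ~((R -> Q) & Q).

R -> Q = I -> true = true  [~I | true]
(R -> Q) & Q = true & true = true
~((R -> Q) & Q) = ~true = false
Q -> ~((R -> Q) & Q) = true -> false = false

false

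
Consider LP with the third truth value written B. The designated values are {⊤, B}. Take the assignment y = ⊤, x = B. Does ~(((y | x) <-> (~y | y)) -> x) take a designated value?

y | x = ⊤ | B = ⊤
~y = ~⊤ = ⊥
~y | y = ⊥ | ⊤ = ⊤
(y | x) <-> (~y | y) = ⊤ <-> ⊤ = ⊤
((y | x) <-> (~y | y)) -> x = ⊤ -> B = B
~(((y | x) <-> (~y | y)) -> x) = ~B = B
B ∈ {⊤, B}.

Yes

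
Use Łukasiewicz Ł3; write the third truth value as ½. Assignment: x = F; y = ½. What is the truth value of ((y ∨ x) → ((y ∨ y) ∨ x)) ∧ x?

F

y ∨ x = ½ ∨ F = ½
y ∨ y = ½ ∨ ½ = ½
(y ∨ y) ∨ x = ½ ∨ F = ½
(y ∨ x) → ((y ∨ y) ∨ x) = ½ → ½ = T  [min(1, 1−½+½)]
((y ∨ x) → ((y ∨ y) ∨ x)) ∧ x = T ∧ F = F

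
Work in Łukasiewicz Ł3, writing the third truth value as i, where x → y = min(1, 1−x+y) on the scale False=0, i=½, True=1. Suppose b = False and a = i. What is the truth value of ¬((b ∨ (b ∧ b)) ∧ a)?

True

b ∧ b = False ∧ False = False
b ∨ (b ∧ b) = False ∨ False = False
(b ∨ (b ∧ b)) ∧ a = False ∧ i = False
¬((b ∨ (b ∧ b)) ∧ a) = ¬False = True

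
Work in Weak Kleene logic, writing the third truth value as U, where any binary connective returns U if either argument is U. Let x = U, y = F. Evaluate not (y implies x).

y implies x = F implies U = U  [any arg is the third value ⇒ result is the third value]
not (y implies x) = not U = U

U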